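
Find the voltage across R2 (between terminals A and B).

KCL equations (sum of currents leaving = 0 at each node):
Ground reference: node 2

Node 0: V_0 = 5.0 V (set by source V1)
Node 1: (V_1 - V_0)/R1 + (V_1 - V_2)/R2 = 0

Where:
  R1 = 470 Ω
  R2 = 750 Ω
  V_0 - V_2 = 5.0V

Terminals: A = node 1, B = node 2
R1 and R2 are in series across V1 (node 0 → node 1 → node 2), and the output A–B is taken across R2, so this is a voltage divider.
Series current: I = V1/(R1 + R2) = 5/(470 + 750) = 5/1220 = 0.004098 A
V_R2 = I × R2 = V1 × R2/(R1 + R2) = 5 × 750/1220 = 3.074 V

Final answer: 3.074 V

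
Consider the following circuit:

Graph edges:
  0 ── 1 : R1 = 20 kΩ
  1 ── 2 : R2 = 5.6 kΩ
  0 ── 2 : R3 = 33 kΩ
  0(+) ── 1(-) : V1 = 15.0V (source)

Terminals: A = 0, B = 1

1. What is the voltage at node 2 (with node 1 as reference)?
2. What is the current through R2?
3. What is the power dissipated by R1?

Nodal analysis, taking node 1 as the 0 V reference.
Source V1 fixes V_0 = 15 V.
KCL at each unknown node (sum of currents leaving = 0; resistances in Ω):
  Node 2: (V_2 - 0)/5600 + (V_2 - 15)/33000 = 0
Collecting terms: 0.0002089 × V_2 = 0.0004545  =>  V_2 = 2.176 V
Part 1:
  Read off the nodal solution: V_2 = 2.176 V
Part 2:
  I_R2 = (V_1 - V_2)/R2 = (0 - 2.176)/5600 = -0.0003886 A
  Magnitude: I_R2 = 0.0003886 A
Part 3:
  I_R1 = (V_0 - V_1)/R1 = (15 - 0)/20000 = 0.00075 A
  P_R1 = I_R1² × R1 = (0.00075)² × 20000 = 0.01125 W

Final answers:
1. V_2 = 2.176 V
2. I_R2 = 0.0003886 A
3. P_R1 = 0.01125 W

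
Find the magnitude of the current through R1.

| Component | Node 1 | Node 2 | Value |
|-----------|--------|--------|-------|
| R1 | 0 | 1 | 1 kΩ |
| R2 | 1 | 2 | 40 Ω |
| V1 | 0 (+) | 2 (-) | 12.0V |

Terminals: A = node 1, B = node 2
Nodal analysis, taking node 2 as the 0 V reference.
Source V1 fixes V_0 = 12 V.
KCL at each unknown node (sum of currents leaving = 0; resistances in Ω):
  Node 1: (V_1 - 12)/1000 + (V_1 - 0)/40 = 0
Collecting terms: 0.026 × V_1 = 0.012  =>  V_1 = 0.4615 V
I_R1 = (V_0 - V_1)/R1 = (12 - 0.4615)/1000 = 0.01154 A
|I_R1| = 0.01154 A

Final answer: |I_R1| = 0.01154 A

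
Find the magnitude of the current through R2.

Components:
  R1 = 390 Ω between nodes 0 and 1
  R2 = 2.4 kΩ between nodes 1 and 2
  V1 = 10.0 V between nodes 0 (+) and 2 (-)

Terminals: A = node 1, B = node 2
Nodal analysis, taking node 2 as the 0 V reference.
Source V1 fixes V_0 = 10 V.
KCL at each unknown node (sum of currents leaving = 0; resistances in Ω):
  Node 1: (V_1 - 10)/390 + (V_1 - 0)/2400 = 0
Collecting terms: 0.002981 × V_1 = 0.02564  =>  V_1 = 8.602 V
I_R2 = (V_1 - V_2)/R2 = (8.602 - 0)/2400 = 0.003584 A
|I_R2| = 0.003584 A

Final answer: |I_R2| = 0.003584 A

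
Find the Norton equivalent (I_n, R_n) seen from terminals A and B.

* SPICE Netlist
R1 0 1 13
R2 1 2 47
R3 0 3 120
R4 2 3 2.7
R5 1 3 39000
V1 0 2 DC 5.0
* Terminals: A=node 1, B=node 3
Find the Thévenin equivalent first; then I_n = V_th/R_th and R_n = R_th.
Step 1 — V_th is the open-circuit voltage V_A - V_B (nothing connected across the terminals).
Nodal analysis, taking node 2 as the 0 V reference.
Source V1 fixes V_0 = 5 V.
KCL at each unknown node (sum of currents leaving = 0; resistances in Ω):
  Node 1: (V_1 - 5)/13 + (V_1 - 0)/47 + (V_1 - V_3)/39000 = 0
  Node 3: (V_3 - 5)/120 + (V_3 - 0)/2.7 + (V_3 - V_1)/39000 = 0
Collecting terms (coefficients in siemens):
  0.09823·V_1 - 0.00002564·V_3 = 0.3846
  0.3787·V_3 - 0.00002564·V_1 = 0.04167
Determinant D = (0.09823)(0.3787) - (-0.00002564)(-0.00002564) = 0.0372
V_1 = [(0.3846)(0.3787) - (-0.00002564)(0.04167)]/D = 3.916 V
V_3 = [(0.09823)(0.04167) - (0.3846)(-0.00002564)]/D = 0.1103 V
V_th = V_1 - V_3 = 3.916 - 0.1103 = 3.805 V
Step 2 — R_th: zero the source — replace V1 by a short circuit (node 2 merges into node 0) — and find the resistance seen between A (node 1) and B (node 3).
Reduce the network between node 1 (A) and node 3 (B) by series/parallel combination:
  Rp1 = R1 ‖ R2 (parallel, both between nodes 0 and 1) = 1/(1/13 + 1/47) = 10.18 Ω
  Rp2 = R3 ‖ R4 (parallel, both between nodes 0 and 3) = 1/(1/120 + 1/2.7) = 2.641 Ω
  Rs1 = Rp1 + Rp2 (series, joined only at node 0) = 10.18 + 2.641 = 12.82 Ω
  Rp3 = R5 ‖ Rs1 (parallel, both between nodes 1 and 3) = 1/(1/39000 + 1/12.82) = 12.82 Ω
R_th = 12.82 Ω
I_n = V_th/R_th = 3.805/12.82 = 0.2968 A, and R_n = R_th = 12.82 Ω

Final answer: I_n = 0.2968 A, R_n = 12.82 Ω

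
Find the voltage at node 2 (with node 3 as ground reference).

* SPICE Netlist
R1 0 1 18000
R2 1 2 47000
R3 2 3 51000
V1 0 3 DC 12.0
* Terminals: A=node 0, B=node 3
Nodal analysis, taking node 3 as the 0 V reference.
Source V1 fixes V_0 = 12 V.
KCL at each unknown node (sum of currents leaving = 0; resistances in Ω):
  Node 1: (V_1 - 12)/18000 + (V_1 - V_2)/47000 = 0
  Node 2: (V_2 - V_1)/47000 + (V_2 - 0)/51000 = 0
Collecting terms (coefficients in siemens):
  0.00007683·V_1 - 0.00002128·V_2 = 0.0006667
  0.00004088·V_2 - 0.00002128·V_1 = 0
Determinant D = (0.00007683)(0.00004088) - (-0.00002128)(-0.00002128) = 0.000000002689
V_1 = [(0.0006667)(0.00004088) - (-0.00002128)(0)]/D = 10.14 V
V_2 = [(0.00007683)(0) - (0.0006667)(-0.00002128)]/D = 5.276 V
The requested potential is V_2 = 5.276 V.

Final answer: V_2 = 5.276 V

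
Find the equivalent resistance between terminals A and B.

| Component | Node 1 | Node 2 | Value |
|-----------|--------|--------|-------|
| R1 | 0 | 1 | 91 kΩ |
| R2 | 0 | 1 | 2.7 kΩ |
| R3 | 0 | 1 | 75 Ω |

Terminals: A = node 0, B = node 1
Reduce the network between node 0 (A) and node 1 (B) by series/parallel combination:
  Rp1 = R1 ‖ R2 ‖ R3 (parallel, all between nodes 0 and 1) = 1/(1/91000 + 1/2700 + 1/75) = 72.91 Ω
R_eq = 72.91 Ω

Final answer: 72.91 Ω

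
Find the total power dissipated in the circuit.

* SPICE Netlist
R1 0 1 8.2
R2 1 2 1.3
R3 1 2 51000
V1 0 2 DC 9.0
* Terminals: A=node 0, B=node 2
Nodal analysis, taking node 2 as the 0 V reference.
Source V1 fixes V_0 = 9 V.
KCL at each unknown node (sum of currents leaving = 0; resistances in Ω):
  Node 1: (V_1 - 9)/8.2 + (V_1 - 0)/1.3 + (V_1 - 0)/51000 = 0
Collecting terms: 0.8912 × V_1 = 1.098  =>  V_1 = 1.232 V
Power in each resistor, P = (ΔV)²/R:
  P_R1 = (9 - 1.232)²/8.2 = 7.36 W
  P_R2 = (1.232 - 0)²/1.3 = 1.167 W
  P_R3 = (1.232 - 0)²/51000 = 0.00002974 W
P_total = P_R1 + P_R2 + P_R3 = 8.526 W

Final answer: 8.526 W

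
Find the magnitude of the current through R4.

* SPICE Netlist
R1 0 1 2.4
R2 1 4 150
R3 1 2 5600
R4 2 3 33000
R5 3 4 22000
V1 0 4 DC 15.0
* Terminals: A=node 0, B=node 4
Nodal analysis, taking node 4 as the 0 V reference.
Source V1 fixes V_0 = 15 V.
KCL at each unknown node (sum of currents leaving = 0; resistances in Ω):
  Node 1: (V_1 - 15)/2.4 + (V_1 - 0)/150 + (V_1 - V_2)/5600 = 0
  Node 2: (V_2 - V_1)/5600 + (V_2 - V_3)/33000 = 0
  Node 3: (V_3 - V_2)/33000 + (V_3 - 0)/22000 = 0
Collecting terms (coefficients in siemens):
  0.4235·V_1 - 0.0001786·V_2 = 6.25
  0.0002089·V_2 - 0.0001786·V_1 - 0.0000303·V_3 = 0
  0.00007576·V_3 - 0.0000303·V_2 = 0
Solving these 3 simultaneous equations (Gaussian elimination) gives:
  V_1 = 14.76 V, V_2 = 13.4 V, V_3 = 5.36 V
I_R4 = (V_2 - V_3)/R4 = (13.4 - 5.36)/33000 = 0.0002436 A
|I_R4| = 0.0002436 A

Final answer: |I_R4| = 0.0002436 A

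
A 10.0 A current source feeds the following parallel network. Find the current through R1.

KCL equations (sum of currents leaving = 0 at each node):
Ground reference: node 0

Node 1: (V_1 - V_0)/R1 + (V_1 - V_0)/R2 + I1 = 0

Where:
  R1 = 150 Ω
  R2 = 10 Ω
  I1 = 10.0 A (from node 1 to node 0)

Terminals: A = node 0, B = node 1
All resistors sit directly between nodes 0 and 1, so they are in parallel and share one voltage V; the full source current 10 A splits among them.
1/R_par = 1/150 + 1/10 = 0.1067 S  =>  R_par = 9.375 Ω
V = I × R_par = 10 × 9.375 = 93.75 V
I_R1 = V/R1 = 93.75/150 = 0.625 A

Final answer: 0.625 A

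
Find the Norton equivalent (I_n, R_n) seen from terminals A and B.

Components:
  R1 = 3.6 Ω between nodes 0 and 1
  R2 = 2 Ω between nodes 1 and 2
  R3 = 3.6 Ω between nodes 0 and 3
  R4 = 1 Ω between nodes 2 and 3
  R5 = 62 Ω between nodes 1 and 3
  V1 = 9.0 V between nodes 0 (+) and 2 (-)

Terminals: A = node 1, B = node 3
Find the Thévenin equivalent first; then I_n = V_th/R_th and R_n = R_th.
Step 1 — V_th is the open-circuit voltage V_A - V_B (nothing connected across the terminals).
Nodal analysis, taking node 2 as the 0 V reference.
Source V1 fixes V_0 = 9 V.
KCL at each unknown node (sum of currents leaving = 0; resistances in Ω):
  Node 1: (V_1 - 9)/3.6 + (V_1 - 0)/2 + (V_1 - V_3)/62 = 0
  Node 3: (V_3 - 9)/3.6 + (V_3 - 0)/1 + (V_3 - V_1)/62 = 0
Collecting terms (coefficients in siemens):
  0.7939·V_1 - 0.01613·V_3 = 2.5
  1.294·V_3 - 0.01613·V_1 = 2.5
Determinant D = (0.7939)(1.294) - (-0.01613)(-0.01613) = 1.027
V_1 = [(2.5)(1.294) - (-0.01613)(2.5)]/D = 3.189 V
V_3 = [(0.7939)(2.5) - (2.5)(-0.01613)]/D = 1.972 V
V_th = V_1 - V_3 = 3.189 - 1.972 = 1.217 V
Step 2 — R_th: zero the source — replace V1 by a short circuit (node 2 merges into node 0) — and find the resistance seen between A (node 1) and B (node 3).
Reduce the network between node 1 (A) and node 3 (B) by series/parallel combination:
  Rp1 = R1 ‖ R2 (parallel, both between nodes 0 and 1) = 1/(1/3.6 + 1/2) = 1.286 Ω
  Rp2 = R3 ‖ R4 (parallel, both between nodes 0 and 3) = 1/(1/3.6 + 1/1) = 0.7826 Ω
  Rs1 = Rp1 + Rp2 (series, joined only at node 0) = 1.286 + 0.7826 = 2.068 Ω
  Rp3 = R5 ‖ Rs1 (parallel, both between nodes 1 and 3) = 1/(1/62 + 1/2.068) = 2.002 Ω
R_th = 2.002 Ω
I_n = V_th/R_th = 1.217/2.002 = 0.6081 A, and R_n = R_th = 2.002 Ω

Final answer: I_n = 0.6081 A, R_n = 2.002 Ω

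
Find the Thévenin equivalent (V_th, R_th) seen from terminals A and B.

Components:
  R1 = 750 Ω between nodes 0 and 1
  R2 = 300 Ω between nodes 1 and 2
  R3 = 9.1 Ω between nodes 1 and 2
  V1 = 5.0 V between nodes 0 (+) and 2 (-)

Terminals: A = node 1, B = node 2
Step 1 — V_th is the open-circuit voltage V_A - V_B (nothing connected across the terminals).
Nodal analysis, taking node 2 as the 0 V reference.
Source V1 fixes V_0 = 5 V.
KCL at each unknown node (sum of currents leaving = 0; resistances in Ω):
  Node 1: (V_1 - 5)/750 + (V_1 - 0)/300 + (V_1 - 0)/9.1 = 0
Collecting terms: 0.1146 × V_1 = 0.006667  =>  V_1 = 0.0582 V
V_th = V_1 - V_2 = 0.0582 - 0 = 0.0582 V
Step 2 — R_th: zero the source — replace V1 by a short circuit (node 2 merges into node 0) — and find the resistance seen between A (node 1) and B (node 0).
Reduce the network between node 1 (A) and node 0 (B) by series/parallel combination:
  Rp1 = R1 ‖ R2 ‖ R3 (parallel, all between nodes 0 and 1) = 1/(1/750 + 1/300 + 1/9.1) = 8.729 Ω
R_th = 8.729 Ω

Final answer: V_th = 0.0582 V, R_th = 8.729 Ω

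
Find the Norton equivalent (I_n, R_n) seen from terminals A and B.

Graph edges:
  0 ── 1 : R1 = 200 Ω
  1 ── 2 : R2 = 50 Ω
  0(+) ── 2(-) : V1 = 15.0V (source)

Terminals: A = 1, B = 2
Find the Thévenin equivalent first; then I_n = V_th/R_th and R_n = R_th.
Step 1 — V_th is the open-circuit voltage V_A - V_B (nothing connected across the terminals).
Nodal analysis, taking node 2 as the 0 V reference.
Source V1 fixes V_0 = 15 V.
KCL at each unknown node (sum of currents leaving = 0; resistances in Ω):
  Node 1: (V_1 - 15)/200 + (V_1 - 0)/50 = 0
Collecting terms: 0.025 × V_1 = 0.075  =>  V_1 = 3 V
V_th = V_1 - V_2 = 3 - 0 = 3 V
Step 2 — R_th: zero the source — replace V1 by a short circuit (node 2 merges into node 0) — and find the resistance seen between A (node 1) and B (node 0).
Reduce the network between node 1 (A) and node 0 (B) by series/parallel combination:
  Rp1 = R1 ‖ R2 (parallel, both between nodes 0 and 1) = 1/(1/200 + 1/50) = 40 Ω
R_th = 40 Ω
I_n = V_th/R_th = 3/40 = 0.075 A, and R_n = R_th = 40 Ω

Final answer: I_n = 0.075 A, R_n = 40 Ω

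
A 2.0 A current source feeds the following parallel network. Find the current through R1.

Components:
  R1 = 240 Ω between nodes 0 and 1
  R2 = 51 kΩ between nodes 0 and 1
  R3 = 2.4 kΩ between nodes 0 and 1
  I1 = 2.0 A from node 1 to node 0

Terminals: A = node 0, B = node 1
All resistors sit directly between nodes 0 and 1, so they are in parallel and share one voltage V; the full source current 2 A splits among them.
1/R_par = 1/240 + 1/51000 + 1/2400 = 0.004603 S  =>  R_par = 217.3 Ω
V = I × R_par = 2 × 217.3 = 434.5 V
I_R1 = V/R1 = 434.5/240 = 1.81 A

Final answer: 1.81 A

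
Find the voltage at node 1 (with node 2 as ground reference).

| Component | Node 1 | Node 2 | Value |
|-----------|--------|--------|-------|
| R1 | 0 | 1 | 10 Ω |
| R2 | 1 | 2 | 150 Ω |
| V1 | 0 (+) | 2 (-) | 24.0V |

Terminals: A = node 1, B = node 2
Nodal analysis, taking node 2 as the 0 V reference.
Source V1 fixes V_0 = 24 V.
KCL at each unknown node (sum of currents leaving = 0; resistances in Ω):
  Node 1: (V_1 - 24)/10 + (V_1 - 0)/150 = 0
Collecting terms: 0.1067 × V_1 = 2.4  =>  V_1 = 22.5 V
The requested potential is V_1 = 22.5 V.

Final answer: V_1 = 22.5 V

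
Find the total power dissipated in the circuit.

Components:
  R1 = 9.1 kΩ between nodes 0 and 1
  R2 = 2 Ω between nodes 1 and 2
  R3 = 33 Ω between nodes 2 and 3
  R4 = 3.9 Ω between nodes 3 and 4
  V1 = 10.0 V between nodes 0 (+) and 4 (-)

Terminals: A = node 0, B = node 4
Nodal analysis, taking node 4 as the 0 V reference.
Source V1 fixes V_0 = 10 V.
KCL at each unknown node (sum of currents leaving = 0; resistances in Ω):
  Node 1: (V_1 - 10)/9100 + (V_1 - V_2)/2 = 0
  Node 2: (V_2 - V_1)/2 + (V_2 - V_3)/33 = 0
  Node 3: (V_3 - V_2)/33 + (V_3 - 0)/3.9 = 0
Collecting terms (coefficients in siemens):
  0.5001·V_1 - 0.5·V_2 = 0.001099
  0.5303·V_2 - 0.5·V_1 - 0.0303·V_3 = 0
  0.2867·V_3 - 0.0303·V_2 = 0
Solving these 3 simultaneous equations (Gaussian elimination) gives:
  V_1 = 0.04257 V, V_2 = 0.04038 V, V_3 = 0.004267 V
Power in each resistor, P = (ΔV)²/R:
  P_R1 = (10 - 0.04257)²/9100 = 0.0109 W
  P_R2 = (0.04257 - 0.04038)²/2 = 0.000002395 W
  P_R3 = (0.04038 - 0.004267)²/33 = 0.00003951 W
  P_R4 = (0.004267 - 0)²/3.9 = 0.00000467 W
P_total = P_R1 + P_R2 + P_R3 + P_R4 = 0.01094 W

Final answer: 0.01094 W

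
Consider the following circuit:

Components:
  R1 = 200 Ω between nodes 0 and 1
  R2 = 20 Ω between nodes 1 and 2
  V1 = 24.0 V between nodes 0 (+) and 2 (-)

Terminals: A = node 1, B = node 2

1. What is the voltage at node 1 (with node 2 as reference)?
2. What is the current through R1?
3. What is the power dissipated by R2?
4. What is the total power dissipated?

Nodal analysis, taking node 2 as the 0 V reference.
Source V1 fixes V_0 = 24 V.
KCL at each unknown node (sum of currents leaving = 0; resistances in Ω):
  Node 1: (V_1 - 24)/200 + (V_1 - 0)/20 = 0
Collecting terms: 0.055 × V_1 = 0.12  =>  V_1 = 2.182 V
Part 1:
  Read off the nodal solution: V_1 = 2.182 V
Part 2:
  I_R1 = (V_0 - V_1)/R1 = (24 - 2.182)/200 = 0.1091 A
  Magnitude: I_R1 = 0.1091 A
Part 3:
  I_R2 = (V_1 - V_2)/R2 = (2.182 - 0)/20 = 0.1091 A
  P_R2 = I_R2² × R2 = (0.1091)² × 20 = 0.238 W
Part 4:
  Power in each resistor, P = (ΔV)²/R:
    P_R1 = (24 - 2.182)²/200 = 2.38 W
    P_R2 = (2.182 - 0)²/20 = 0.238 W
  P_total = P_R1 + P_R2 = 2.618 W

Final answers:
1. V_1 = 2.182 V
2. I_R1 = 0.1091 A
3. P_R2 = 0.238 W
4. P_total = 2.618 W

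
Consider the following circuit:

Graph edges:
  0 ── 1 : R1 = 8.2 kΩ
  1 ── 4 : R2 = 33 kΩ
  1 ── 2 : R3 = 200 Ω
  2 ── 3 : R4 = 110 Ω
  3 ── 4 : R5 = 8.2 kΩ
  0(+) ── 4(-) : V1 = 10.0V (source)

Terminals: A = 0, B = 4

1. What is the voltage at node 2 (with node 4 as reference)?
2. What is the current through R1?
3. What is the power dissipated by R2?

Nodal analysis, taking node 4 as the 0 V reference.
Source V1 fixes V_0 = 10 V.
KCL at each unknown node (sum of currents leaving = 0; resistances in Ω):
  Node 1: (V_1 - 10)/8200 + (V_1 - 0)/33000 + (V_1 - V_2)/200 = 0
  Node 2: (V_2 - V_1)/200 + (V_2 - V_3)/110 = 0
  Node 3: (V_3 - V_2)/110 + (V_3 - 0)/8200 = 0
Collecting terms (coefficients in siemens):
  0.005152·V_1 - 0.005·V_2 = 0.00122
  0.01409·V_2 - 0.005·V_1 - 0.009091·V_3 = 0
  0.009213·V_3 - 0.009091·V_2 = 0
Solving these 3 simultaneous equations (Gaussian elimination) gives:
  V_1 = 4.521 V, V_2 = 4.414 V, V_3 = 4.356 V
Part 1:
  Read off the nodal solution: V_2 = 4.414 V
Part 2:
  I_R1 = (V_0 - V_1)/R1 = (10 - 4.521)/8200 = 0.0006682 A
  Magnitude: I_R1 = 0.0006682 A
Part 3:
  I_R2 = (V_1 - V_4)/R2 = (4.521 - 0)/33000 = 0.000137 A
  P_R2 = I_R2² × R2 = (0.000137)² × 33000 = 0.0006193 W

Final answers:
1. V_2 = 4.414 V
2. I_R1 = 0.0006682 A
3. P_R2 = 0.0006193 W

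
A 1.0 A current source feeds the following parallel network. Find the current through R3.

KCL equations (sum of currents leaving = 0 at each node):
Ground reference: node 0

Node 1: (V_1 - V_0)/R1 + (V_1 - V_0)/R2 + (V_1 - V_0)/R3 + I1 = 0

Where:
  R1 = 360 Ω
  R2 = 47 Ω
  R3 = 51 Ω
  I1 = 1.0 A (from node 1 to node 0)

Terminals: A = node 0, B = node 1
All resistors sit directly between nodes 0 and 1, so they are in parallel and share one voltage V; the full source current 1 A splits among them.
1/R_par = 1/360 + 1/47 + 1/51 = 0.04366 S  =>  R_par = 22.9 Ω
V = I × R_par = 1 × 22.9 = 22.9 V
I_R3 = V/R3 = 22.9/51 = 0.4491 A

Final answer: 0.4491 A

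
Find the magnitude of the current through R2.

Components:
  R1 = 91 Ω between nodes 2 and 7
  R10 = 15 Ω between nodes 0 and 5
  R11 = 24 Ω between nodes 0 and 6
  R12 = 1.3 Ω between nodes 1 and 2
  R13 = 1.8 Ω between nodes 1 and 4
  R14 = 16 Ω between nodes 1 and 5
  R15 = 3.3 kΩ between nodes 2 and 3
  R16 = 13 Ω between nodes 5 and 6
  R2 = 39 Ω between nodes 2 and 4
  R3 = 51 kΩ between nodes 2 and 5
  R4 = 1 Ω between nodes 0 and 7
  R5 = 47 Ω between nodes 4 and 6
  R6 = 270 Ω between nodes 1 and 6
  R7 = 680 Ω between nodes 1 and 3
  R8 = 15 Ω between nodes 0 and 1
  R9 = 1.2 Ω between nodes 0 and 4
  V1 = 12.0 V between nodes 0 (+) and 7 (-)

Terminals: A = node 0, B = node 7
Nodal analysis, taking node 7 as the 0 V reference.
Source V1 fixes V_0 = 12 V.
KCL at each unknown node (sum of currents leaving = 0; resistances in Ω):
  Node 1: (V_1 - V_6)/270 + (V_1 - V_3)/680 + (V_1 - 12)/15 + (V_1 - V_2)/1.3 + (V_1 - V_4)/1.8 + (V_1 - V_5)/16 = 0
  Node 2: (V_2 - 0)/91 + (V_2 - V_4)/39 + (V_2 - V_5)/51000 + (V_2 - V_1)/1.3 + (V_2 - V_3)/3300 = 0
  Node 3: (V_3 - V_1)/680 + (V_3 - V_2)/3300 = 0
  Node 4: (V_4 - V_2)/39 + (V_4 - V_6)/47 + (V_4 - 12)/1.2 + (V_4 - V_1)/1.8 = 0
  Node 5: (V_5 - V_2)/51000 + (V_5 - 12)/15 + (V_5 - V_1)/16 + (V_5 - V_6)/13 = 0
  Node 6: (V_6 - V_4)/47 + (V_6 - V_1)/270 + (V_6 - 12)/24 + (V_6 - V_5)/13 = 0
Collecting terms (coefficients in siemens):
  1.459·V_1 - 0.7692·V_2 - 0.001471·V_3 - 0.5556·V_4 - 0.0625·V_5 - 0.003704·V_6 = 0.8
  0.8062·V_2 - 0.7692·V_1 - 0.000303·V_3 - 0.02564·V_4 - 0.00001961·V_5 = 0
  0.001774·V_3 - 0.001471·V_1 - 0.000303·V_2 = 0
  1.436·V_4 - 0.5556·V_1 - 0.02564·V_2 - 0.02128·V_6 = 10
  0.2061·V_5 - 0.0625·V_1 - 0.00001961·V_2 - 0.07692·V_6 = 0.8
  0.1436·V_6 - 0.003704·V_1 - 0.02128·V_4 - 0.07692·V_5 = 0.5
Solving these 6 simultaneous equations (Gaussian elimination) gives:
  V_1 = 11.72 V, V_2 = 11.57 V, V_3 = 11.7 V, V_4 = 11.88 V
  V_5 = 11.88 V, V_6 = 11.91 V
I_R2 = (V_2 - V_4)/R2 = (11.57 - 11.88)/39 = -0.008105 A
|I_R2| = 0.008105 A

Final answer: |I_R2| = 0.008105 A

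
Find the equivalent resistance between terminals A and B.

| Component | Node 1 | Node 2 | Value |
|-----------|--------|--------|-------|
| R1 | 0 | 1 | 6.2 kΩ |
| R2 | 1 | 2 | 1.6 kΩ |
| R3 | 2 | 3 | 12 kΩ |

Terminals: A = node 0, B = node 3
Reduce the network between node 0 (A) and node 3 (B) by series/parallel combination:
  Rs1 = R1 + R2 (series, joined only at node 1) = 6200 + 1600 = 7800 Ω
  Rs2 = R3 + Rs1 (series, joined only at node 2) = 12000 + 7800 = 19800 Ω
R_eq = 19.8 kΩ

Final answer: 19.8 kΩ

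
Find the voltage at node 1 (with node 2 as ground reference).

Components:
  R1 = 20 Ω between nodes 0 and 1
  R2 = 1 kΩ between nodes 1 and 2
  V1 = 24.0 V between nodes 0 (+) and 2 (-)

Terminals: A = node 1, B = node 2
Nodal analysis, taking node 2 as the 0 V reference.
Source V1 fixes V_0 = 24 V.
KCL at each unknown node (sum of currents leaving = 0; resistances in Ω):
  Node 1: (V_1 - 24)/20 + (V_1 - 0)/1000 = 0
Collecting terms: 0.051 × V_1 = 1.2  =>  V_1 = 23.53 V
The requested potential is V_1 = 23.53 V.

Final answer: V_1 = 23.53 V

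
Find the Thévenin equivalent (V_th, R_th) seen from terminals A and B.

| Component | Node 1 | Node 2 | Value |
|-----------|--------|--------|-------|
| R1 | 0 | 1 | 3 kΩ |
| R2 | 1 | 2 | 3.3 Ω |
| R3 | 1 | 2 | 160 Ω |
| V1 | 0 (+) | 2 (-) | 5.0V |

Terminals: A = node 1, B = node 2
Step 1 — V_th is the open-circuit voltage V_A - V_B (nothing connected across the terminals).
Nodal analysis, taking node 2 as the 0 V reference.
Source V1 fixes V_0 = 5 V.
KCL at each unknown node (sum of currents leaving = 0; resistances in Ω):
  Node 1: (V_1 - 5)/3000 + (V_1 - 0)/3.3 + (V_1 - 0)/160 = 0
Collecting terms: 0.3096 × V_1 = 0.001667  =>  V_1 = 0.005383 V
V_th = V_1 - V_2 = 0.005383 - 0 = 0.005383 V
Step 2 — R_th: zero the source — replace V1 by a short circuit (node 2 merges into node 0) — and find the resistance seen between A (node 1) and B (node 0).
Reduce the network between node 1 (A) and node 0 (B) by series/parallel combination:
  Rp1 = R1 ‖ R2 ‖ R3 (parallel, all between nodes 0 and 1) = 1/(1/3000 + 1/3.3 + 1/160) = 3.23 Ω
R_th = 3.23 Ω

Final answer: V_th = 0.005383 V, R_th = 3.23 Ω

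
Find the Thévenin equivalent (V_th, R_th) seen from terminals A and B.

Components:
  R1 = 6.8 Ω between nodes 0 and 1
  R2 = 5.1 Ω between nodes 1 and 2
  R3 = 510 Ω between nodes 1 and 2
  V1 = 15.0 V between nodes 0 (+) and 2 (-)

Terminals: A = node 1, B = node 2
Step 1 — V_th is the open-circuit voltage V_A - V_B (nothing connected across the terminals).
Nodal analysis, taking node 2 as the 0 V reference.
Source V1 fixes V_0 = 15 V.
KCL at each unknown node (sum of currents leaving = 0; resistances in Ω):
  Node 1: (V_1 - 15)/6.8 + (V_1 - 0)/5.1 + (V_1 - 0)/510 = 0
Collecting terms: 0.3451 × V_1 = 2.206  =>  V_1 = 6.392 V
V_th = V_1 - V_2 = 6.392 - 0 = 6.392 V
Step 2 — R_th: zero the source — replace V1 by a short circuit (node 2 merges into node 0) — and find the resistance seen between A (node 1) and B (node 0).
Reduce the network between node 1 (A) and node 0 (B) by series/parallel combination:
  Rp1 = R1 ‖ R2 ‖ R3 (parallel, all between nodes 0 and 1) = 1/(1/6.8 + 1/5.1 + 1/510) = 2.898 Ω
R_th = 2.898 Ω

Final answer: V_th = 6.392 V, R_th = 2.898 Ω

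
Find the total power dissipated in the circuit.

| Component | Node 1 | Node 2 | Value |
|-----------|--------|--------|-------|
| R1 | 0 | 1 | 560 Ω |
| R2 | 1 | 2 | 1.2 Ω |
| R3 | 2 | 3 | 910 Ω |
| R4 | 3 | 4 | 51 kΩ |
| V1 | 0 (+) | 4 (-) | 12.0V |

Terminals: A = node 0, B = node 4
Nodal analysis, taking node 4 as the 0 V reference.
Source V1 fixes V_0 = 12 V.
KCL at each unknown node (sum of currents leaving = 0; resistances in Ω):
  Node 1: (V_1 - 12)/560 + (V_1 - V_2)/1.2 = 0
  Node 2: (V_2 - V_1)/1.2 + (V_2 - V_3)/910 = 0
  Node 3: (V_3 - V_2)/910 + (V_3 - 0)/51000 = 0
Collecting terms (coefficients in siemens):
  0.8351·V_1 - 0.8333·V_2 = 0.02143
  0.8344·V_2 - 0.8333·V_1 - 0.001099·V_3 = 0
  0.001119·V_3 - 0.001099·V_2 = 0
Solving these 3 simultaneous equations (Gaussian elimination) gives:
  V_1 = 11.87 V, V_2 = 11.87 V, V_3 = 11.66 V
Power in each resistor, P = (ΔV)²/R:
  P_R1 = (12 - 11.87)²/560 = 0.00002929 W
  P_R2 = (11.87 - 11.87)²/1.2 = 0.00000006276 W
  P_R3 = (11.87 - 11.66)²/910 = 0.0000476 W
  P_R4 = (11.66 - 0)²/51000 = 0.002667 W
P_total = P_R1 + P_R2 + P_R3 + P_R4 = 0.002744 W

Final answer: 0.002744 W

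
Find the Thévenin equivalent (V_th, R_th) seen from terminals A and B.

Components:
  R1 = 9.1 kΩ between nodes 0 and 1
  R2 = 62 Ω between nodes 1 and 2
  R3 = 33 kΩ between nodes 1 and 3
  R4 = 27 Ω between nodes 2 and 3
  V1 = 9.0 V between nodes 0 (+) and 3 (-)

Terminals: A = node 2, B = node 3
Step 1 — V_th is the open-circuit voltage V_A - V_B (nothing connected across the terminals).
Nodal analysis, taking node 3 as the 0 V reference.
Source V1 fixes V_0 = 9 V.
KCL at each unknown node (sum of currents leaving = 0; resistances in Ω):
  Node 1: (V_1 - 9)/9100 + (V_1 - V_2)/62 + (V_1 - 0)/33000 = 0
  Node 2: (V_2 - V_1)/62 + (V_2 - 0)/27 = 0
Collecting terms (coefficients in siemens):
  0.01627·V_1 - 0.01613·V_2 = 0.000989
  0.05317·V_2 - 0.01613·V_1 = 0
Determinant D = (0.01627)(0.05317) - (-0.01613)(-0.01613) = 0.0006048
V_1 = [(0.000989)(0.05317) - (-0.01613)(0)]/D = 0.08694 V
V_2 = [(0.01627)(0) - (0.000989)(-0.01613)]/D = 0.02637 V
V_th = V_2 - V_3 = 0.02637 - 0 = 0.02637 V
Step 2 — R_th: zero the source — replace V1 by a short circuit (node 3 merges into node 0) — and find the resistance seen between A (node 2) and B (node 0).
Reduce the network between node 2 (A) and node 0 (B) by series/parallel combination:
  Rp1 = R1 ‖ R3 (parallel, both between nodes 0 and 1) = 1/(1/9100 + 1/33000) = 7133 Ω
  Rs1 = R2 + Rp1 (series, joined only at node 1) = 62 + 7133 = 7195 Ω
  Rp2 = R4 ‖ Rs1 (parallel, both between nodes 0 and 2) = 1/(1/27 + 1/7195) = 26.9 Ω
R_th = 26.9 Ω

Final answer: V_th = 0.02637 V, R_th = 26.9 Ω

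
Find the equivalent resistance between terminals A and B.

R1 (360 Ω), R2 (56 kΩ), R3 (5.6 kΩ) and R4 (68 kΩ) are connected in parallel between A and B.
Reduce the network between node 0 (A) and node 1 (B) by series/parallel combination:
  Rp1 = R1 ‖ R2 ‖ R3 ‖ R4 (parallel, all between nodes 0 and 1) = 1/(1/360 + 1/56000 + 1/5600 + 1/68000) = 334.6 Ω
R_eq = 334.6 Ω

Final answer: 334.6 Ω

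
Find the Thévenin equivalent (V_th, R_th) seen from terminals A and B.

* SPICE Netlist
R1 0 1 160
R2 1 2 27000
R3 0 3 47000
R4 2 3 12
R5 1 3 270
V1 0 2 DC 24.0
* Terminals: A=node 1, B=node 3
Step 1 — V_th is the open-circuit voltage V_A - V_B (nothing connected across the terminals).
Nodal analysis, taking node 2 as the 0 V reference.
Source V1 fixes V_0 = 24 V.
KCL at each unknown node (sum of currents leaving = 0; resistances in Ω):
  Node 1: (V_1 - 24)/160 + (V_1 - 0)/27000 + (V_1 - V_3)/270 = 0
  Node 3: (V_3 - 24)/47000 + (V_3 - 0)/12 + (V_3 - V_1)/270 = 0
Collecting terms (coefficients in siemens):
  0.009991·V_1 - 0.003704·V_3 = 0.15
  0.08706·V_3 - 0.003704·V_1 = 0.0005106
Determinant D = (0.009991)(0.08706) - (-0.003704)(-0.003704) = 0.0008561
V_1 = [(0.15)(0.08706) - (-0.003704)(0.0005106)]/D = 15.26 V
V_3 = [(0.009991)(0.0005106) - (0.15)(-0.003704)]/D = 0.6549 V
V_th = V_1 - V_3 = 15.26 - 0.6549 = 14.6 V
Step 2 — R_th: zero the source — replace V1 by a short circuit (node 2 merges into node 0) — and find the resistance seen between A (node 1) and B (node 3).
Reduce the network between node 1 (A) and node 3 (B) by series/parallel combination:
  Rp1 = R1 ‖ R2 (parallel, both between nodes 0 and 1) = 1/(1/160 + 1/27000) = 159.1 Ω
  Rp2 = R3 ‖ R4 (parallel, both between nodes 0 and 3) = 1/(1/47000 + 1/12) = 12 Ω
  Rs1 = Rp1 + Rp2 (series, joined only at node 0) = 159.1 + 12 = 171.1 Ω
  Rp3 = R5 ‖ Rs1 (parallel, both between nodes 1 and 3) = 1/(1/270 + 1/171.1) = 104.7 Ω
R_th = 104.7 Ω

Final answer: V_th = 14.6 V, R_th = 104.7 Ω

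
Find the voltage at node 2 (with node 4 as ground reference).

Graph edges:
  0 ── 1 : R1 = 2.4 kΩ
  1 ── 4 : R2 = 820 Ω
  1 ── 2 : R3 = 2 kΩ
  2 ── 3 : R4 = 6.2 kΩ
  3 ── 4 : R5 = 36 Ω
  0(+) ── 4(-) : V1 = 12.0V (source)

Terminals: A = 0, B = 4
Nodal analysis, taking node 4 as the 0 V reference.
Source V1 fixes V_0 = 12 V.
KCL at each unknown node (sum of currents leaving = 0; resistances in Ω):
  Node 1: (V_1 - 12)/2400 + (V_1 - 0)/820 + (V_1 - V_2)/2000 = 0
  Node 2: (V_2 - V_1)/2000 + (V_2 - V_3)/6200 = 0
  Node 3: (V_3 - V_2)/6200 + (V_3 - 0)/36 = 0
Collecting terms (coefficients in siemens):
  0.002136·V_1 - 0.0005·V_2 = 0.005
  0.0006613·V_2 - 0.0005·V_1 - 0.0001613·V_3 = 0
  0.02794·V_3 - 0.0001613·V_2 = 0
Solving these 3 simultaneous equations (Gaussian elimination) gives:
  V_1 = 2.845 V, V_2 = 2.154 V, V_3 = 0.01243 V
The requested potential is V_2 = 2.154 V.

Final answer: V_2 = 2.154 V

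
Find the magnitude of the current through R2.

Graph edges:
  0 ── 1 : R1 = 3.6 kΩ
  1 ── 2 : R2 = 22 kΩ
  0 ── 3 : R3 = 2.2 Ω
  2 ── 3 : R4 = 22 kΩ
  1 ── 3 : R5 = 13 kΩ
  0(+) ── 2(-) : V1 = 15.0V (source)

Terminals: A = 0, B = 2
Nodal analysis, taking node 2 as the 0 V reference.
Source V1 fixes V_0 = 15 V.
KCL at each unknown node (sum of currents leaving = 0; resistances in Ω):
  Node 1: (V_1 - 15)/3600 + (V_1 - 0)/22000 + (V_1 - V_3)/13000 = 0
  Node 3: (V_3 - 15)/2.2 + (V_3 - 0)/22000 + (V_3 - V_1)/13000 = 0
Collecting terms (coefficients in siemens):
  0.0004002·V_1 - 0.00007692·V_3 = 0.004167
  0.4547·V_3 - 0.00007692·V_1 = 6.818
Determinant D = (0.0004002)(0.4547) - (-0.00007692)(-0.00007692) = 0.0001819
V_1 = [(0.004167)(0.4547) - (-0.00007692)(6.818)]/D = 13.3 V
V_3 = [(0.0004002)(6.818) - (0.004167)(-0.00007692)]/D = 15 V
I_R2 = (V_1 - V_2)/R2 = (13.3 - 0)/22000 = 0.0006044 A
|I_R2| = 0.0006044 A

Final answer: |I_R2| = 0.0006044 A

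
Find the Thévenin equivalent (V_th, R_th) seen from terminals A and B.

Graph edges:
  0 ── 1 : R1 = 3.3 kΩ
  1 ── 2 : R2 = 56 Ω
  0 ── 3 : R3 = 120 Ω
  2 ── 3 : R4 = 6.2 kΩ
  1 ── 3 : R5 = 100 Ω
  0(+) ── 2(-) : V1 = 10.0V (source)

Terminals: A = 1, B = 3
Step 1 — V_th is the open-circuit voltage V_A - V_B (nothing connected across the terminals).
Nodal analysis, taking node 2 as the 0 V reference.
Source V1 fixes V_0 = 10 V.
KCL at each unknown node (sum of currents leaving = 0; resistances in Ω):
  Node 1: (V_1 - 10)/3300 + (V_1 - 0)/56 + (V_1 - V_3)/100 = 0
  Node 3: (V_3 - 10)/120 + (V_3 - 0)/6200 + (V_3 - V_1)/100 = 0
Collecting terms (coefficients in siemens):
  0.02816·V_1 - 0.01·V_3 = 0.00303
  0.01849·V_3 - 0.01·V_1 = 0.08333
Determinant D = (0.02816)(0.01849) - (-0.01)(-0.01) = 0.0004208
V_1 = [(0.00303)(0.01849) - (-0.01)(0.08333)]/D = 2.113 V
V_3 = [(0.02816)(0.08333) - (0.00303)(-0.01)]/D = 5.649 V
V_th = V_1 - V_3 = 2.113 - 5.649 = -3.535 V
Step 2 — R_th: zero the source — replace V1 by a short circuit (node 2 merges into node 0) — and find the resistance seen between A (node 1) and B (node 3).
Reduce the network between node 1 (A) and node 3 (B) by series/parallel combination:
  Rp1 = R1 ‖ R2 (parallel, both between nodes 0 and 1) = 1/(1/3300 + 1/56) = 55.07 Ω
  Rp2 = R3 ‖ R4 (parallel, both between nodes 0 and 3) = 1/(1/120 + 1/6200) = 117.7 Ω
  Rs1 = Rp1 + Rp2 (series, joined only at node 0) = 55.07 + 117.7 = 172.8 Ω
  Rp3 = R5 ‖ Rs1 (parallel, both between nodes 1 and 3) = 1/(1/100 + 1/172.8) = 63.34 Ω
R_th = 63.34 Ω

Final answer: V_th = -3.535 V, R_th = 63.34 Ω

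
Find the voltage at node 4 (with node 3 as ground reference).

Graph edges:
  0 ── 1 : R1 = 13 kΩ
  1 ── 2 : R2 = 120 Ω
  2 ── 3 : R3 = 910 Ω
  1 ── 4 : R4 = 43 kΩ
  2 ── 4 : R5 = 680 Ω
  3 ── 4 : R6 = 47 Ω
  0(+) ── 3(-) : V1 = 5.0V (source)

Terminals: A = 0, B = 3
Nodal analysis, taking node 3 as the 0 V reference.
Source V1 fixes V_0 = 5 V.
KCL at each unknown node (sum of currents leaving = 0; resistances in Ω):
  Node 1: (V_1 - 5)/13000 + (V_1 - V_2)/120 + (V_1 - V_4)/43000 = 0
  Node 2: (V_2 - V_1)/120 + (V_2 - 0)/910 + (V_2 - V_4)/680 = 0
  Node 4: (V_4 - V_1)/43000 + (V_4 - V_2)/680 + (V_4 - 0)/47 = 0
Collecting terms (coefficients in siemens):
  0.008434·V_1 - 0.008333·V_2 - 0.00002326·V_4 = 0.0003846
  0.0109·V_2 - 0.008333·V_1 - 0.001471·V_4 = 0
  0.02277·V_4 - 0.00002326·V_1 - 0.001471·V_2 = 0
Solving these 3 simultaneous equations (Gaussian elimination) gives:
  V_1 = 0.1918 V, V_2 = 0.1479 V, V_4 = 0.009746 V
The requested potential is V_4 = 0.009746 V.

Final answer: V_4 = 0.009746 V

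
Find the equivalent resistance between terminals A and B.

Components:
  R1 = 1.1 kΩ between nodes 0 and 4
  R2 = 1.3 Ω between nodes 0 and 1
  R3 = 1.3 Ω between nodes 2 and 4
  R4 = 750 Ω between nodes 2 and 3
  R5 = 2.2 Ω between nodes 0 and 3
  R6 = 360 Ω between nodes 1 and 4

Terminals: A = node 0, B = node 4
Reduce the network between node 0 (A) and node 4 (B) by series/parallel combination:
  Rs1 = R2 + R6 (series, joined only at node 1) = 1.3 + 360 = 361.3 Ω
  Rp1 = R1 ‖ Rs1 (parallel, both between nodes 0 and 4) = 1/(1/1100 + 1/361.3) = 272 Ω
  Rs2 = R3 + R4 (series, joined only at node 2) = 1.3 + 750 = 751.3 Ω
  Rs3 = R5 + Rs2 (series, joined only at node 3) = 2.2 + 751.3 = 753.5 Ω
  Rp2 = Rp1 ‖ Rs3 (parallel, both between nodes 0 and 4) = 1/(1/272 + 1/753.5) = 199.8 Ω
R_eq = 199.8 Ω

Final answer: 199.8 Ω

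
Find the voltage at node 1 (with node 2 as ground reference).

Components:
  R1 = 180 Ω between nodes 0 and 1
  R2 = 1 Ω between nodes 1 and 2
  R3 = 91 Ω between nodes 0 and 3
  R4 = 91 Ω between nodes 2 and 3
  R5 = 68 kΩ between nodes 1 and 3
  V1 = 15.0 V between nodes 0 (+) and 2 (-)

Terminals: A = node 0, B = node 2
Nodal analysis, taking node 2 as the 0 V reference.
Source V1 fixes V_0 = 15 V.
KCL at each unknown node (sum of currents leaving = 0; resistances in Ω):
  Node 1: (V_1 - 15)/180 + (V_1 - 0)/1 + (V_1 - V_3)/68000 = 0
  Node 3: (V_3 - 15)/91 + (V_3 - 0)/91 + (V_3 - V_1)/68000 = 0
Collecting terms (coefficients in siemens):
  1.006·V_1 - 0.00001471·V_3 = 0.08333
  0.02199·V_3 - 0.00001471·V_1 = 0.1648
Determinant D = (1.006)(0.02199) - (-0.00001471)(-0.00001471) = 0.02212
V_1 = [(0.08333)(0.02199) - (-0.00001471)(0.1648)]/D = 0.08298 V
V_3 = [(1.006)(0.1648) - (0.08333)(-0.00001471)]/D = 7.495 V
The requested potential is V_1 = 0.08298 V.

Final answer: V_1 = 0.08298 V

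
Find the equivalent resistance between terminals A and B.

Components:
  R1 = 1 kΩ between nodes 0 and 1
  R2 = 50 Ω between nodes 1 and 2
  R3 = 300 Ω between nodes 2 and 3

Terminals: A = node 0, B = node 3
Reduce the network between node 0 (A) and node 3 (B) by series/parallel combination:
  Rs1 = R1 + R2 (series, joined only at node 1) = 1000 + 50 = 1050 Ω
  Rs2 = R3 + Rs1 (series, joined only at node 2) = 300 + 1050 = 1350 Ω
R_eq = 1.35 kΩ

Final answer: 1.35 kΩ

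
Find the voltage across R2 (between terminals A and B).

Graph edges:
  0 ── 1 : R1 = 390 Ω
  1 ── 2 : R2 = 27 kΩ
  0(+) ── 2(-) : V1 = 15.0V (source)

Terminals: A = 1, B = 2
R1 and R2 are in series across V1 (node 0 → node 1 → node 2), and the output A–B is taken across R2, so this is a voltage divider.
Series current: I = V1/(R1 + R2) = 15/(390 + 27000) = 15/27390 = 0.0005476 A
V_R2 = I × R2 = V1 × R2/(R1 + R2) = 15 × 27000/27390 = 14.79 V

Final answer: 14.79 V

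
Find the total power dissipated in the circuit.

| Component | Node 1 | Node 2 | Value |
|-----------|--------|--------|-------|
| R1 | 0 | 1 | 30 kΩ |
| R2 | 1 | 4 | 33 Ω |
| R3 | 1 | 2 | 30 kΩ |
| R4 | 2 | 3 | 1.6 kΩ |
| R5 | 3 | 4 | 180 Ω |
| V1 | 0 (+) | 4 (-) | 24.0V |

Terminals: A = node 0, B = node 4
Nodal analysis, taking node 4 as the 0 V reference.
Source V1 fixes V_0 = 24 V.
KCL at each unknown node (sum of currents leaving = 0; resistances in Ω):
  Node 1: (V_1 - 24)/30000 + (V_1 - 0)/33 + (V_1 - V_2)/30000 = 0
  Node 2: (V_2 - V_1)/30000 + (V_2 - V_3)/1600 = 0
  Node 3: (V_3 - V_2)/1600 + (V_3 - 0)/180 = 0
Collecting terms (coefficients in siemens):
  0.03037·V_1 - 0.00003333·V_2 = 0.0008
  0.0006583·V_2 - 0.00003333·V_1 - 0.000625·V_3 = 0
  0.006181·V_3 - 0.000625·V_2 = 0
Solving these 3 simultaneous equations (Gaussian elimination) gives:
  V_1 = 0.02634 V, V_2 = 0.001476 V, V_3 = 0.0001492 V
Power in each resistor, P = (ΔV)²/R:
  P_R1 = (24 - 0.02634)²/30000 = 0.01916 W
  P_R2 = (0.02634 - 0)²/33 = 0.00002103 W
  P_R3 = (0.02634 - 0.001476)²/30000 = 0.00000002061 W
  P_R4 = (0.001476 - 0.0001492)²/1600 = 0.000000001099 W
  P_R5 = (0.0001492 - 0)²/180 = 0.0000000001237 W
P_total = P_R1 + P_R2 + P_R3 + P_R4 + P_R5 = 0.01918 W

Final answer: 0.01918 W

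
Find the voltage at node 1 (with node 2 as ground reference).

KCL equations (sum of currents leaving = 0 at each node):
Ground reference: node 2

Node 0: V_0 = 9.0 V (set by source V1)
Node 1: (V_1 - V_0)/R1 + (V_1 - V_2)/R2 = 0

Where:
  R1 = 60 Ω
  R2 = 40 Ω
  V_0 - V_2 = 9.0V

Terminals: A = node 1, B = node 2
Nodal analysis, taking node 2 as the 0 V reference.
Source V1 fixes V_0 = 9 V.
KCL at each unknown node (sum of currents leaving = 0; resistances in Ω):
  Node 1: (V_1 - 9)/60 + (V_1 - 0)/40 = 0
Collecting terms: 0.04167 × V_1 = 0.15  =>  V_1 = 3.6 V
The requested potential is V_1 = 3.6 V.

Final answer: V_1 = 3.6 V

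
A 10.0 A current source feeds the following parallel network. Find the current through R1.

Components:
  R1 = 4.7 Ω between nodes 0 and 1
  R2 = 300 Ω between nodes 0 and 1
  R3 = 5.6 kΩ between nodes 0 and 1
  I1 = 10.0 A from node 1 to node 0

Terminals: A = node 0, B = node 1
All resistors sit directly between nodes 0 and 1, so they are in parallel and share one voltage V; the full source current 10 A splits among them.
1/R_par = 1/4.7 + 1/300 + 1/5600 = 0.2163 S  =>  R_par = 4.624 Ω
V = I × R_par = 10 × 4.624 = 46.24 V
I_R1 = V/R1 = 46.24/4.7 = 9.838 A

Final answer: 9.838 A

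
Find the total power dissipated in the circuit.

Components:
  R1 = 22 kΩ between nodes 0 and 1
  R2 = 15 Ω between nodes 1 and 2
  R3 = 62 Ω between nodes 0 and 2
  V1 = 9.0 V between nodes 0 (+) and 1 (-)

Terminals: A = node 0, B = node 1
Nodal analysis, taking node 1 as the 0 V reference.
Source V1 fixes V_0 = 9 V.
KCL at each unknown node (sum of currents leaving = 0; resistances in Ω):
  Node 2: (V_2 - 0)/15 + (V_2 - 9)/62 = 0
Collecting terms: 0.0828 × V_2 = 0.1452  =>  V_2 = 1.753 V
Power in each resistor, P = (ΔV)²/R:
  P_R1 = (9 - 0)²/22000 = 0.003682 W
  P_R2 = (0 - 1.753)²/15 = 0.2049 W
  P_R3 = (9 - 1.753)²/62 = 0.847 W
P_total = P_R1 + P_R2 + P_R3 = 1.056 W

Final answer: 1.056 W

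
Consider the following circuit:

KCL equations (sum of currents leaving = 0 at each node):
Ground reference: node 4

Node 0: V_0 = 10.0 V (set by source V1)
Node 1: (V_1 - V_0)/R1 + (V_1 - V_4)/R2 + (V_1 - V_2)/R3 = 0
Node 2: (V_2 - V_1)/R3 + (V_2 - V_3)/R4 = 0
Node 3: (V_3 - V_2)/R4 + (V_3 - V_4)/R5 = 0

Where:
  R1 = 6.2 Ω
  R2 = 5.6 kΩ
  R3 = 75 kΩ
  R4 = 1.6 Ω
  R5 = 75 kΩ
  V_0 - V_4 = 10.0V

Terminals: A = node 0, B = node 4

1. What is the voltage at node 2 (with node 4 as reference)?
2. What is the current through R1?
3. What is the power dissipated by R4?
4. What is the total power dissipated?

Nodal analysis, taking node 4 as the 0 V reference.
Source V1 fixes V_0 = 10 V.
KCL at each unknown node (sum of currents leaving = 0; resistances in Ω):
  Node 1: (V_1 - 10)/6.2 + (V_1 - 0)/5600 + (V_1 - V_2)/75000 = 0
  Node 2: (V_2 - V_1)/75000 + (V_2 - V_3)/1.6 = 0
  Node 3: (V_3 - V_2)/1.6 + (V_3 - 0)/75000 = 0
Collecting terms (coefficients in siemens):
  0.1615·V_1 - 0.00001333·V_2 = 1.613
  0.625·V_2 - 0.00001333·V_1 - 0.625·V_3 = 0
  0.625·V_3 - 0.625·V_2 = 0
Solving these 3 simultaneous equations (Gaussian elimination) gives:
  V_1 = 9.989 V, V_2 = 4.994 V, V_3 = 4.994 V
Part 1:
  Read off the nodal solution: V_2 = 4.994 V
Part 2:
  I_R1 = (V_0 - V_1)/R1 = (10 - 9.989)/6.2 = 0.00185 A
  Magnitude: I_R1 = 0.00185 A
Part 3:
  I_R4 = (V_2 - V_3)/R4 = (4.994 - 4.994)/1.6 = 0.00006659 A
  P_R4 = I_R4² × R4 = (0.00006659)² × 1.6 = 0.000000007095 W
Part 4:
  Power in each resistor, P = (ΔV)²/R:
    P_R1 = (10 - 9.989)²/6.2 = 0.00002123 W
    P_R2 = (9.989 - 0)²/5600 = 0.01782 W
    P_R3 = (9.989 - 4.994)²/75000 = 0.0003326 W
    P_R4 = (4.994 - 4.994)²/1.6 = 0.000000007095 W
    P_R5 = (4.994 - 0)²/75000 = 0.0003326 W
  P_total = P_R1 + P_R2 + P_R3 + P_R4 + P_R5 = 0.0185 W

Final answers:
1. V_2 = 4.994 V
2. I_R1 = 0.00185 A
3. P_R4 = 7.095e-09 W
4. P_total = 0.0185 W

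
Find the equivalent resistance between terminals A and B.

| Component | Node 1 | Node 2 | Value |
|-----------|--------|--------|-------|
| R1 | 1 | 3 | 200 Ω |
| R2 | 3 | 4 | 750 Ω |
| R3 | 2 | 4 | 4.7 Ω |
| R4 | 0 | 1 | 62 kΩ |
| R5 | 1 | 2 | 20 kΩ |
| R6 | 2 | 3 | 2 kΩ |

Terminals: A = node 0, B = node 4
The network is not a plain series/parallel combination. Inject a 1 A test current into terminal A (node 0) and return it from terminal B (node 4); then R_eq = V_A / (1 A).
Nodal analysis, taking node 4 as the 0 V reference.
Current source I_test pushes 1 A into node 0 and draws it out of node 4.
KCL at each unknown node (sum of currents leaving = 0; resistances in Ω):
  Node 0: (V_0 - V_1)/62000 - 1 = 0
  Node 1: (V_1 - V_0)/62000 + (V_1 - V_3)/200 + (V_1 - V_2)/20000 = 0
  Node 2: (V_2 - V_1)/20000 + (V_2 - 0)/4.7 + (V_2 - V_3)/2000 = 0
  Node 3: (V_3 - V_1)/200 + (V_3 - V_2)/2000 + (V_3 - 0)/750 = 0
Collecting terms (coefficients in siemens):
  0.00001613·V_0 - 0.00001613·V_1 = 1
  0.005066·V_1 - 0.00001613·V_0 - 0.00005·V_2 - 0.005·V_3 = 0
  0.2133·V_2 - 0.00005·V_1 - 0.0005·V_3 = 0
  0.006833·V_3 - 0.005·V_1 - 0.0005·V_2 = 0
Solving these 4 simultaneous equations (Gaussian elimination) gives:
  V_0 = 62720 V, V_1 = 719.1 V, V_2 = 1.402 V, V_3 = 526.3 V
R_eq = V_0 / 1 A = 62720 Ω = 62.72 kΩ

Final answer: 62.72 kΩ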